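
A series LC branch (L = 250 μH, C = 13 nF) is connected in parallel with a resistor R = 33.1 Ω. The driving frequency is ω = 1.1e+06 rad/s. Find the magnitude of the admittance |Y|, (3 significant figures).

30.6 mS

X_L = ωL = 275 Ω
X_C = 1/(ωC) = 69.9 Ω
Branch 1: Z₁ = R = 33.1 Ω
Branch 2 (series LC): Z₂ = j(X_L − X_C) = j205 Ω
Parallel: Z = Z₁Z₂/(Z₁+Z₂), |Z| = 32.7 Ω, ∠Z = 9.17°
|Y| = 1/|Z| = 30.6 mS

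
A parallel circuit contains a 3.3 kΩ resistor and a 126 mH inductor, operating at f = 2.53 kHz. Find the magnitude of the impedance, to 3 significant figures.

ω = 2πf = 15900 rad/s
X_L = ωL = 2000 Ω
Parallel: admittances add. Y = 1/R + 1/(jωL)
Y = (0.000303 − j0.000499) S
|Y| = 0.000584 S → |Z| = 1/|Y| = 1710 Ω, ∠Z = −∠Y = 58.7°

1710 Ω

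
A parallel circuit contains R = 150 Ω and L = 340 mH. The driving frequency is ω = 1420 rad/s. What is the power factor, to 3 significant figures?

X_L = ωL = 483 Ω
Parallel: admittances add. Y = 1/R + 1/(jωL)
Y = (0.00667 − j0.00207) S
|Y| = 0.00698 S → |Z| = 1/|Y| = 143 Ω, ∠Z = −∠Y = 17.3°
cos φ = cos(17.3°) = 0.955

0.955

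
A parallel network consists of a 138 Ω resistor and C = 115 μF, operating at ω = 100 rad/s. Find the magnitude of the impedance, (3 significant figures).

73.6 Ω

X_C = 1/(ωC) = 87.0 Ω
Parallel: admittances add. Y = 1/R + jωC
Y = (0.00725 + j0.0115) S
|Y| = 0.0136 S → |Z| = 1/|Y| = 73.6 Ω, ∠Z = −∠Y = -57.8°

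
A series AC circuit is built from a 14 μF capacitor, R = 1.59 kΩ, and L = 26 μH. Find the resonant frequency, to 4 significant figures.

ω₀ = 1/√(LC) = 1/√(2.6e-05 × 1.4e-05) = 52410 rad/s
f₀ = ω₀/(2π) = 8.342 kHz

8.342 kHz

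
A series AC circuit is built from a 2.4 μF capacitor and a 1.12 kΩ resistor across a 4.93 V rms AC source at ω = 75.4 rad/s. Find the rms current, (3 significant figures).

874 μA

X_C = 1/(ωC) = 5530 Ω
Z = 1120 − j5530 Ω
|Z| = √(1120² + 5530²) = 5640 Ω
I = V/|Z| = 4.93/5640 = 874 μA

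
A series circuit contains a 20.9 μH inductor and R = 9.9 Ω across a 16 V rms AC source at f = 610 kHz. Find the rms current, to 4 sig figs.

ω = 2πf = 3.833e+06 rad/s
X_L = ωL = 80.10 Ω
Z = 9.900 + j80.10 Ω
|Z| = √(9.900² + 80.10²) = 80.71 Ω
I = V/|Z| = 16/80.71 = 198.2 mA

198.2 mA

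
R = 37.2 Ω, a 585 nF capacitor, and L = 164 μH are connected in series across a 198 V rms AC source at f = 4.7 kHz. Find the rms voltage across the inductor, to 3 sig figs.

14.8 V

ω = 2πf = 29530 rad/s
X_L = ωL = 4.84 Ω
X_C = 1/(ωC) = 57.9 Ω
Net reactance X = X_L − X_C = -53.0 Ω
Z = 37.2 − j53.0 Ω
|Z| = √(37.2² + 53.0²) = 64.8 Ω
I = V/|Z| = 3.06 A
V_L = I·|Z_L| = 3.06 × 4.84 = 14.8 V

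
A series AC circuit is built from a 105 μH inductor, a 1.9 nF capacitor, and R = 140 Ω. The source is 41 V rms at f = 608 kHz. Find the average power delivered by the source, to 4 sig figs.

ω = 2πf = 3.82e+06 rad/s
X_L = ωL = 401.1 Ω
X_C = 1/(ωC) = 137.8 Ω
Net reactance X = X_L − X_C = 263.3 Ω
Z = 140.0 + j263.3 Ω
|Z| = √(140.0² + 263.3²) = 298.2 Ω
∠Z = arctan(263.3/140.0) = 62.00°
I = V/|Z| = 137.5 mA
P = VI cos φ = 41 × 0.1375 × cos(62.00°) = 2.646 W

2.646 W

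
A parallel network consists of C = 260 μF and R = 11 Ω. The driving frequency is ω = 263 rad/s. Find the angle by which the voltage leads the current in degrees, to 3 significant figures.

-36.9°

X_C = 1/(ωC) = 14.6 Ω
Parallel: admittances add. Y = 1/R + jωC
Y = (0.0909 + j0.0684) S
|Y| = 0.114 S → |Z| = 1/|Y| = 8.79 Ω, ∠Z = −∠Y = -36.9°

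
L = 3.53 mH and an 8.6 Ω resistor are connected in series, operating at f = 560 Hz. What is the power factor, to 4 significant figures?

ω = 2πf = 3519 rad/s
X_L = ωL = 12.42 Ω
Z = 8.600 + j12.42 Ω
|Z| = √(8.600² + 12.42²) = 15.11 Ω
∠Z = arctan(12.42/8.600) = 55.30°
cos φ = cos(55.30°) = 0.5693

0.5693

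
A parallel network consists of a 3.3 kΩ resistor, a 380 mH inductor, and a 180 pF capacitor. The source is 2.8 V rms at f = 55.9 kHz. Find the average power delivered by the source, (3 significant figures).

2.38 mW

ω = 2πf = 351200 rad/s
X_L = ωL = 133000 Ω
X_C = 1/(ωC) = 15800 Ω
Parallel: admittances add. Y = 1/R + 1/(jωL) + jωC
Y = (0.000303 + j5.57e-05) S
|Y| = 0.000308 S → |Z| = 1/|Y| = 3250 Ω, ∠Z = −∠Y = -10.4°
I = V/|Z| = 863 μA
P = VI cos φ = 2.8 × 0.000863 × cos(-10.4°) = 2.38 mW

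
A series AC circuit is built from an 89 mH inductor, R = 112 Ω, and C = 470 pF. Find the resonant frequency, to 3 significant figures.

24.6 kHz

ω₀ = 1/√(LC) = 1/√(0.089 × 4.7e-10) = 154600 rad/s
f₀ = ω₀/(2π) = 24.6 kHz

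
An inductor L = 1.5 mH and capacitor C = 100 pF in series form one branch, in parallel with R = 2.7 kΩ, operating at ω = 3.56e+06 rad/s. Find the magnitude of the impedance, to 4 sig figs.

1847 Ω

X_L = ωL = 5340 Ω
X_C = 1/(ωC) = 2809 Ω
Branch 1: Z₁ = R = 2700 Ω
Branch 2 (series LC): Z₂ = j(X_L − X_C) = j2531 Ω
Parallel: Z = Z₁Z₂/(Z₁+Z₂), |Z| = 1847 Ω, ∠Z = 46.85°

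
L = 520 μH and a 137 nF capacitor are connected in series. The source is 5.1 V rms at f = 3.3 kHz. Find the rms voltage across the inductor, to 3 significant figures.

ω = 2πf = 20730 rad/s
X_L = ωL = 10.8 Ω
X_C = 1/(ωC) = 352 Ω
Net reactance X = X_L − X_C = -341 Ω
Z = − j341 Ω
|Z| = √(0² + 341²) = 341 Ω
I = V/|Z| = 14.9 mA
V_L = I·|Z_L| = 0.0149 × 10.8 = 0.161 V

0.161 V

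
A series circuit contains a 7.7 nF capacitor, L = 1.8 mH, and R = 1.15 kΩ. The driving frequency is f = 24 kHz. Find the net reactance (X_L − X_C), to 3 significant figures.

-590 Ω

ω = 2πf = 150800 rad/s
X_L = ωL = 271 Ω
X_C = 1/(ωC) = 861 Ω
X = 271 − 861 = -590 Ω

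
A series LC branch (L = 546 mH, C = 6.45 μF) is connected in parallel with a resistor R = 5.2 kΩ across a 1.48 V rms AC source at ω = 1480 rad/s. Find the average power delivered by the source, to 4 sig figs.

421.2 μW

X_L = ωL = 808.1 Ω
X_C = 1/(ωC) = 104.8 Ω
Branch 1: Z₁ = R = 5200 Ω
Branch 2 (series LC): Z₂ = j(X_L − X_C) = j703.3 Ω
Parallel: Z = Z₁Z₂/(Z₁+Z₂), |Z| = 697.0 Ω, ∠Z = 82.30°
I = V/|Z| = 2.123 mA
P = VI cos φ = 1.48 × 0.002123 × cos(82.30°) = 421.2 μW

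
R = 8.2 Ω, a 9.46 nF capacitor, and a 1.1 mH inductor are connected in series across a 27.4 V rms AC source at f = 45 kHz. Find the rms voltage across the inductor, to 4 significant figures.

ω = 2πf = 282700 rad/s
X_L = ωL = 311.0 Ω
X_C = 1/(ωC) = 373.9 Ω
Net reactance X = X_L − X_C = -62.85 Ω
Z = 8.200 − j62.85 Ω
|Z| = √(8.200² + 62.85²) = 63.38 Ω
I = V/|Z| = 432.3 mA
V_L = I·|Z_L| = 0.4323 × 311.0 = 134.5 V

134.5 V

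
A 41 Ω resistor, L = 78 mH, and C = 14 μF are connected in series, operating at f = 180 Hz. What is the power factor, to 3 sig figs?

ω = 2πf = 1131 rad/s
X_L = ωL = 88.2 Ω
X_C = 1/(ωC) = 63.2 Ω
Net reactance X = X_L − X_C = 25.1 Ω
Z = 41.0 + j25.1 Ω
|Z| = √(41.0² + 25.1²) = 48.1 Ω
∠Z = arctan(25.1/41.0) = 31.4°
cos φ = cos(31.4°) = 0.853

0.853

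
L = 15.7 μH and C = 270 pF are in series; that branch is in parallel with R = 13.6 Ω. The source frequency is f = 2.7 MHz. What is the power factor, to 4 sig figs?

0.9622

ω = 2πf = 1.696e+07 rad/s
X_L = ωL = 266.3 Ω
X_C = 1/(ωC) = 218.3 Ω
Branch 1: Z₁ = R = 13.60 Ω
Branch 2 (series LC): Z₂ = j(X_L − X_C) = j48.02 Ω
Parallel: Z = Z₁Z₂/(Z₁+Z₂), |Z| = 13.09 Ω, ∠Z = 15.81°
cos φ = cos(15.81°) = 0.9622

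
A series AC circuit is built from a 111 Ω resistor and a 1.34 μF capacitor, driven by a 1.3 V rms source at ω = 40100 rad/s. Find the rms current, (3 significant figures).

X_C = 1/(ωC) = 18.6 Ω
Z = 111 − j18.6 Ω
|Z| = √(111² + 18.6²) = 113 Ω
I = V/|Z| = 1.3/113 = 11.6 mA

11.6 mA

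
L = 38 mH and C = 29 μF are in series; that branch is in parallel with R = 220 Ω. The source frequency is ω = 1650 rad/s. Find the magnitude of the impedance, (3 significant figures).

X_L = ωL = 62.7 Ω
X_C = 1/(ωC) = 20.9 Ω
Branch 1: Z₁ = R = 220 Ω
Branch 2 (series LC): Z₂ = j(X_L − X_C) = j41.8 Ω
Parallel: Z = Z₁Z₂/(Z₁+Z₂), |Z| = 41.1 Ω, ∠Z = 79.2°

41.1 Ω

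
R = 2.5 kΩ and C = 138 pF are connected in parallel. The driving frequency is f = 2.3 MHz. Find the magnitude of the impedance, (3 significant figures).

492 Ω

ω = 2πf = 1.445e+07 rad/s
X_C = 1/(ωC) = 501 Ω
Parallel: admittances add. Y = 1/R + jωC
Y = (0.000400 + j0.00199) S
|Y| = 0.00203 S → |Z| = 1/|Y| = 492 Ω, ∠Z = −∠Y = -78.7°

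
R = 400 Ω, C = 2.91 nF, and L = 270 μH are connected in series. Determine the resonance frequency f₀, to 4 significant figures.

179.6 kHz

ω₀ = 1/√(LC) = 1/√(0.00027 × 2.91e-09) = 1.128e+06 rad/s
f₀ = ω₀/(2π) = 179.6 kHz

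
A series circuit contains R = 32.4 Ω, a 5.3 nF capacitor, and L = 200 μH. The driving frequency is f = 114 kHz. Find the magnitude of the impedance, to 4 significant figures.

ω = 2πf = 716300 rad/s
X_L = ωL = 143.3 Ω
X_C = 1/(ωC) = 263.4 Ω
Net reactance X = X_L − X_C = -120.2 Ω
Z = 32.40 − j120.2 Ω
|Z| = √(32.40² + 120.2²) = 124.4 Ω

124.4 Ω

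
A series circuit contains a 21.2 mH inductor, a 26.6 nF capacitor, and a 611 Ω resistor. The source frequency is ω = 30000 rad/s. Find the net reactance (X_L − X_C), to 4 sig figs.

-617.1 Ω

X_L = ωL = 636.0 Ω
X_C = 1/(ωC) = 1253 Ω
X = 636.0 − 1253 = -617.1 Ω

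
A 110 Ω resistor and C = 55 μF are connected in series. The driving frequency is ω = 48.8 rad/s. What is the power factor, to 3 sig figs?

0.283

X_C = 1/(ωC) = 373 Ω
Z = 110 − j373 Ω
|Z| = √(110² + 373²) = 388 Ω
∠Z = arctan(-373/110) = -73.6°
cos φ = cos(-73.6°) = 0.283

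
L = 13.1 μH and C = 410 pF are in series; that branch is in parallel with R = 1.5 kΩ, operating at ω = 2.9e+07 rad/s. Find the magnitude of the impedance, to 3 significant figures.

X_L = ωL = 380 Ω
X_C = 1/(ωC) = 84.1 Ω
Branch 1: Z₁ = R = 1500 Ω
Branch 2 (series LC): Z₂ = j(X_L − X_C) = j296 Ω
Parallel: Z = Z₁Z₂/(Z₁+Z₂), |Z| = 290 Ω, ∠Z = 78.8°

290 Ω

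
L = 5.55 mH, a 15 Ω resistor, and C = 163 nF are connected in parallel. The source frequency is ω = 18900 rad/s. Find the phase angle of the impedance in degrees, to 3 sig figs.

5.53°

X_L = ωL = 105 Ω
X_C = 1/(ωC) = 325 Ω
Parallel: admittances add. Y = 1/R + 1/(jωL) + jωC
Y = (0.0667 − j0.00645) S
|Y| = 0.0670 S → |Z| = 1/|Y| = 14.9 Ω, ∠Z = −∠Y = 5.53°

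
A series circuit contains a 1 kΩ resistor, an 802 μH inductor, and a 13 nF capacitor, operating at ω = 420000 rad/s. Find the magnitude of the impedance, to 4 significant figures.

1012 Ω

X_L = ωL = 336.8 Ω
X_C = 1/(ωC) = 183.2 Ω
Net reactance X = X_L − X_C = 153.7 Ω
Z = 1000 + j153.7 Ω
|Z| = √(1000² + 153.7²) = 1012 Ω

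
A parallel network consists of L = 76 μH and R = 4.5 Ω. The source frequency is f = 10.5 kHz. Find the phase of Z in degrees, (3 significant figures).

ω = 2πf = 65970 rad/s
X_L = ωL = 5.01 Ω
Parallel: admittances add. Y = 1/R + 1/(jωL)
Y = (0.222 − j0.199) S
|Y| = 0.299 S → |Z| = 1/|Y| = 3.35 Ω, ∠Z = −∠Y = 41.9°

41.9°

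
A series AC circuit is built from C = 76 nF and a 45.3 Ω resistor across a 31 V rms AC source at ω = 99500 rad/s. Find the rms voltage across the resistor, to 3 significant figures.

X_C = 1/(ωC) = 132 Ω
Z = 45.3 − j132 Ω
|Z| = √(45.3² + 132²) = 140 Ω
I = V/|Z| = 222 mA
V_R = I·|Z_R| = 0.222 × 45.3 = 10.0 V

10.0 V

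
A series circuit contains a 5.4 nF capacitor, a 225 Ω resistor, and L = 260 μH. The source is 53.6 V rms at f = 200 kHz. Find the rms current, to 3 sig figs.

ω = 2πf = 1.257e+06 rad/s
X_L = ωL = 327 Ω
X_C = 1/(ωC) = 147 Ω
Net reactance X = X_L − X_C = 179 Ω
Z = 225 + j179 Ω
|Z| = √(225² + 179²) = 288 Ω
I = V/|Z| = 53.6/288 = 186 mA

186 mA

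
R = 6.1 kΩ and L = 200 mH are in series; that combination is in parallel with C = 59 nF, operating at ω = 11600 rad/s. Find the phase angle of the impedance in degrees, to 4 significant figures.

X_L = ωL = 2320 Ω
X_C = 1/(ωC) = 1461 Ω
Branch 1 (R+jX_L): Z₁ = 6100 + j2320 Ω, |Z₁| = 6526 Ω
Branch 2 (−jX_C): Z₂ = −j1461 Ω
Parallel: Z = Z₁Z₂/(Z₁+Z₂), |Z| = 1548 Ω, ∠Z = -77.19°

-77.19°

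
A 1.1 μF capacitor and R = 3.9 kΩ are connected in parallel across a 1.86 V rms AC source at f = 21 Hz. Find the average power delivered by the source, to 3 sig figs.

887 μW

ω = 2πf = 131.9 rad/s
X_C = 1/(ωC) = 6890 Ω
Parallel: admittances add. Y = 1/R + jωC
Y = (0.000256 + j0.000145) S
|Y| = 0.000295 S → |Z| = 1/|Y| = 3390 Ω, ∠Z = −∠Y = -29.5°
I = V/|Z| = 548 μA
P = VI cos φ = 1.86 × 0.000548 × cos(-29.5°) = 887 μW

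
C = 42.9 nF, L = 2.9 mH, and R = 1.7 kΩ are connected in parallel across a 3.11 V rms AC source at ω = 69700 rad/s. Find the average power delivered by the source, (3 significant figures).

5.69 mW

X_L = ωL = 202 Ω
X_C = 1/(ωC) = 334 Ω
Parallel: admittances add. Y = 1/R + 1/(jωL) + jωC
Y = (0.000588 − j0.00196) S
|Y| = 0.00204 S → |Z| = 1/|Y| = 489 Ω, ∠Z = −∠Y = 73.3°
I = V/|Z| = 6.36 mA
P = VI cos φ = 3.11 × 0.00636 × cos(73.3°) = 5.69 mW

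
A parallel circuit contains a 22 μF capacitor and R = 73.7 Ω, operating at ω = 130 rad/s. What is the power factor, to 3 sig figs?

X_C = 1/(ωC) = 350 Ω
Parallel: admittances add. Y = 1/R + jωC
Y = (0.0136 + j0.00286) S
|Y| = 0.0139 S → |Z| = 1/|Y| = 72.1 Ω, ∠Z = −∠Y = -11.9°
cos φ = cos(-11.9°) = 0.978

0.978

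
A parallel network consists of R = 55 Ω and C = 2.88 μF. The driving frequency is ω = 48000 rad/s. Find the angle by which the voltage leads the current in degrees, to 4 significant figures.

-82.51°

X_C = 1/(ωC) = 7.234 Ω
Parallel: admittances add. Y = 1/R + jωC
Y = (0.01818 + j0.1382) S
|Y| = 0.1394 S → |Z| = 1/|Y| = 7.172 Ω, ∠Z = −∠Y = -82.51°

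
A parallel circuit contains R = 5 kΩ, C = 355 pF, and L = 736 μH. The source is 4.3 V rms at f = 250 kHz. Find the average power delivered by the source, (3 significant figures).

3.70 mW

ω = 2πf = 1.571e+06 rad/s
X_L = ωL = 1160 Ω
X_C = 1/(ωC) = 1790 Ω
Parallel: admittances add. Y = 1/R + 1/(jωL) + jωC
Y = (0.000200 − j0.000307) S
|Y| = 0.000367 S → |Z| = 1/|Y| = 2730 Ω, ∠Z = −∠Y = 56.9°
I = V/|Z| = 1.58 mA
P = VI cos φ = 4.3 × 0.00158 × cos(56.9°) = 3.70 mW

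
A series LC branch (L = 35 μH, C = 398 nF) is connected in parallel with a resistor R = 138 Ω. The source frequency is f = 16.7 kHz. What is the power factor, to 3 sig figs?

0.145

ω = 2πf = 104900 rad/s
X_L = ωL = 3.67 Ω
X_C = 1/(ωC) = 23.9 Ω
Branch 1: Z₁ = R = 138 Ω
Branch 2 (series LC): Z₂ = j(X_L − X_C) = −j20.3 Ω
Parallel: Z = Z₁Z₂/(Z₁+Z₂), |Z| = 20.1 Ω, ∠Z = -81.6°
cos φ = cos(-81.6°) = 0.145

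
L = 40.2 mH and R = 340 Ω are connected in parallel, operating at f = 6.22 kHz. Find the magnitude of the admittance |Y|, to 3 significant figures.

3.01 mS

ω = 2πf = 39080 rad/s
X_L = ωL = 1570 Ω
Parallel: admittances add. Y = 1/R + 1/(jωL)
Y = (0.00294 − j0.000637) S
|Y| = 0.00301 S → |Z| = 1/|Y| = 332 Ω, ∠Z = −∠Y = 12.2°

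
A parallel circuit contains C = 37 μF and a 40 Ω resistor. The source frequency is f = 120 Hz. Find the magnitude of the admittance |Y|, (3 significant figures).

ω = 2πf = 754.0 rad/s
X_C = 1/(ωC) = 35.8 Ω
Parallel: admittances add. Y = 1/R + jωC
Y = (0.0250 + j0.0279) S
|Y| = 0.0375 S → |Z| = 1/|Y| = 26.7 Ω, ∠Z = −∠Y = -48.1°

37.5 mS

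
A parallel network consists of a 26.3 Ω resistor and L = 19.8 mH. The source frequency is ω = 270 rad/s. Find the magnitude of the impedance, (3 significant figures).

X_L = ωL = 5.35 Ω
Parallel: admittances add. Y = 1/R + 1/(jωL)
Y = (0.0380 − j0.187) S
|Y| = 0.191 S → |Z| = 1/|Y| = 5.24 Ω, ∠Z = −∠Y = 78.5°

5.24 Ω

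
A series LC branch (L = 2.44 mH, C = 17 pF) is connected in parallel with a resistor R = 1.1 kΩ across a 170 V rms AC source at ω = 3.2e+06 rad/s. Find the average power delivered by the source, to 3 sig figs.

X_L = ωL = 7810 Ω
X_C = 1/(ωC) = 18400 Ω
Branch 1: Z₁ = R = 1100 Ω
Branch 2 (series LC): Z₂ = j(X_L − X_C) = −j10600 Ω
Parallel: Z = Z₁Z₂/(Z₁+Z₂), |Z| = 1090 Ω, ∠Z = -5.94°
I = V/|Z| = 155 mA
P = VI cos φ = 170 × 0.155 × cos(-5.94°) = 26.3 W

26.3 W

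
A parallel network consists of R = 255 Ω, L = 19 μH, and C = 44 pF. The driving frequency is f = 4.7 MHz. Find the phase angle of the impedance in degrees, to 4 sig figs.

7.020°

ω = 2πf = 2.953e+07 rad/s
X_L = ωL = 561.1 Ω
X_C = 1/(ωC) = 769.6 Ω
Parallel: admittances add. Y = 1/R + 1/(jωL) + jωC
Y = (0.003922 − j0.0004829) S
|Y| = 0.003951 S → |Z| = 1/|Y| = 253.1 Ω, ∠Z = −∠Y = 7.020°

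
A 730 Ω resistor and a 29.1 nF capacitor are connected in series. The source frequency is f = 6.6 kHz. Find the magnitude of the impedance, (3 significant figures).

ω = 2πf = 41470 rad/s
X_C = 1/(ωC) = 829 Ω
Z = 730 − j829 Ω
|Z| = √(730² + 829²) = 1100 Ω

1100 Ω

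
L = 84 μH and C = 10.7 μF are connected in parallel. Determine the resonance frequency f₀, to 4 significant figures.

ω₀ = 1/√(LC) = 1/√(8.4e-05 × 1.07e-05) = 33360 rad/s
f₀ = ω₀/(2π) = 5.309 kHz

5.309 kHz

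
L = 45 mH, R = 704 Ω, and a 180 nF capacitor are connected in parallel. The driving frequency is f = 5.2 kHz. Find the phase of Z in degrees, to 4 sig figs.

ω = 2πf = 32670 rad/s
X_L = ωL = 1470 Ω
X_C = 1/(ωC) = 170.0 Ω
Parallel: admittances add. Y = 1/R + 1/(jωL) + jωC
Y = (0.001420 + j0.005201) S
|Y| = 0.005391 S → |Z| = 1/|Y| = 185.5 Ω, ∠Z = −∠Y = -74.72°

-74.72°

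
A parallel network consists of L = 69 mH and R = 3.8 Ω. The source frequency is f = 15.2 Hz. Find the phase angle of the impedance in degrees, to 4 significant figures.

29.97°

ω = 2πf = 95.50 rad/s
X_L = ωL = 6.590 Ω
Parallel: admittances add. Y = 1/R + 1/(jωL)
Y = (0.2632 − j0.1517) S
|Y| = 0.3038 S → |Z| = 1/|Y| = 3.292 Ω, ∠Z = −∠Y = 29.97°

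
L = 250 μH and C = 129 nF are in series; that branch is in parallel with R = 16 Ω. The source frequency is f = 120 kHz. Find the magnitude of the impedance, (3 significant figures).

ω = 2πf = 754000 rad/s
X_L = ωL = 188 Ω
X_C = 1/(ωC) = 10.3 Ω
Branch 1: Z₁ = R = 16.0 Ω
Branch 2 (series LC): Z₂ = j(X_L − X_C) = j178 Ω
Parallel: Z = Z₁Z₂/(Z₁+Z₂), |Z| = 15.9 Ω, ∠Z = 5.13°

15.9 Ω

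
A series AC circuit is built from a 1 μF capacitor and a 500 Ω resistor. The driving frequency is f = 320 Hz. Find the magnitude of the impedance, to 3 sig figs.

705 Ω

ω = 2πf = 2011 rad/s
X_C = 1/(ωC) = 497 Ω
Z = 500 − j497 Ω
|Z| = √(500² + 497²) = 705 Ω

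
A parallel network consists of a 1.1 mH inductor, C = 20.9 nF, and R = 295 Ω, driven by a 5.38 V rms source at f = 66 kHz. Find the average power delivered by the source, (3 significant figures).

98.1 mW

ω = 2πf = 414700 rad/s
X_L = ωL = 456 Ω
X_C = 1/(ωC) = 115 Ω
Parallel: admittances add. Y = 1/R + 1/(jωL) + jωC
Y = (0.00339 + j0.00647) S
|Y| = 0.00731 S → |Z| = 1/|Y| = 137 Ω, ∠Z = −∠Y = -62.4°
I = V/|Z| = 39.3 mA
P = VI cos φ = 5.38 × 0.0393 × cos(-62.4°) = 98.1 mW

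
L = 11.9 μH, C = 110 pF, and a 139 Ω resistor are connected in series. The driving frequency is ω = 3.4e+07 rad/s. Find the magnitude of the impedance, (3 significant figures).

195 Ω

X_L = ωL = 405 Ω
X_C = 1/(ωC) = 267 Ω
Net reactance X = X_L − X_C = 137 Ω
Z = 139 + j137 Ω
|Z| = √(139² + 137²) = 195 Ω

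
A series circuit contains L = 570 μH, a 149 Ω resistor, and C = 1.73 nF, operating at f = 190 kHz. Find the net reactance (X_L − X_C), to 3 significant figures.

196 Ω

ω = 2πf = 1.194e+06 rad/s
X_L = ωL = 680 Ω
X_C = 1/(ωC) = 484 Ω
X = 680 − 484 = 196 Ω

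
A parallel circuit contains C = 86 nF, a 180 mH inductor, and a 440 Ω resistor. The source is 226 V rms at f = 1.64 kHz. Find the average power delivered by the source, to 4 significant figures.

116.1 W

ω = 2πf = 10300 rad/s
X_L = ωL = 1855 Ω
X_C = 1/(ωC) = 1128 Ω
Parallel: admittances add. Y = 1/R + 1/(jωL) + jωC
Y = (0.002273 + j0.0003470) S
|Y| = 0.002299 S → |Z| = 1/|Y| = 435.0 Ω, ∠Z = −∠Y = -8.682°
I = V/|Z| = 519.6 mA
P = VI cos φ = 226 × 0.5196 × cos(-8.682°) = 116.1 W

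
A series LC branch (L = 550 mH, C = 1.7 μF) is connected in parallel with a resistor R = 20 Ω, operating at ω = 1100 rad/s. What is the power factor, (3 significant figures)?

X_L = ωL = 605 Ω
X_C = 1/(ωC) = 535 Ω
Branch 1: Z₁ = R = 20.0 Ω
Branch 2 (series LC): Z₂ = j(X_L − X_C) = j70.2 Ω
Parallel: Z = Z₁Z₂/(Z₁+Z₂), |Z| = 19.2 Ω, ∠Z = 15.9°
cos φ = cos(15.9°) = 0.962

0.962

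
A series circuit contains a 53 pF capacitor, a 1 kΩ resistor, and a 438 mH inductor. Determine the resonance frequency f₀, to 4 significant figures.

ω₀ = 1/√(LC) = 1/√(0.438 × 5.3e-11) = 207600 rad/s
f₀ = ω₀/(2π) = 33.03 kHz

33.03 kHz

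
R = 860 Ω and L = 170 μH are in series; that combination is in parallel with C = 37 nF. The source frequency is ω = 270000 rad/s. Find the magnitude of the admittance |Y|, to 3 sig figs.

X_L = ωL = 45.9 Ω
X_C = 1/(ωC) = 100 Ω
Branch 1 (R+jX_L): Z₁ = 860 + j45.9 Ω, |Z₁| = 861 Ω
Branch 2 (−jX_C): Z₂ = −j100 Ω
Parallel: Z = Z₁Z₂/(Z₁+Z₂), |Z| = 100 Ω, ∠Z = -83.3°
|Y| = 1/|Z| = 10.0 mS

10.0 mS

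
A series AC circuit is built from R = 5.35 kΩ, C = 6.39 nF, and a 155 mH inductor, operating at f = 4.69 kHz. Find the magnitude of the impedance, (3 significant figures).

ω = 2πf = 29470 rad/s
X_L = ωL = 4570 Ω
X_C = 1/(ωC) = 5310 Ω
Net reactance X = X_L − X_C = -743 Ω
Z = 5350 − j743 Ω
|Z| = √(5350² + 743²) = 5400 Ω

5400 Ω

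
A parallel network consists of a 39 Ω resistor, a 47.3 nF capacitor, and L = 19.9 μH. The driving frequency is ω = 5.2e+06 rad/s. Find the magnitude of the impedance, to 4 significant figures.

X_L = ωL = 103.5 Ω
X_C = 1/(ωC) = 4.066 Ω
Parallel: admittances add. Y = 1/R + 1/(jωL) + jωC
Y = (0.02564 + j0.2363) S
|Y| = 0.2377 S → |Z| = 1/|Y| = 4.207 Ω, ∠Z = −∠Y = -83.81°

4.207 Ω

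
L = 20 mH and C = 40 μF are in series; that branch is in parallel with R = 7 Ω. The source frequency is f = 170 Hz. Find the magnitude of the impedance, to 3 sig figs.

1.96 Ω

ω = 2πf = 1068 rad/s
X_L = ωL = 21.4 Ω
X_C = 1/(ωC) = 23.4 Ω
Branch 1: Z₁ = R = 7.00 Ω
Branch 2 (series LC): Z₂ = j(X_L − X_C) = −j2.04 Ω
Parallel: Z = Z₁Z₂/(Z₁+Z₂), |Z| = 1.96 Ω, ∠Z = -73.7°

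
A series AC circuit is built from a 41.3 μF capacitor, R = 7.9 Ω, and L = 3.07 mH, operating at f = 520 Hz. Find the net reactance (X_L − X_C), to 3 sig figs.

2.62 Ω

ω = 2πf = 3267 rad/s
X_L = ωL = 10.0 Ω
X_C = 1/(ωC) = 7.41 Ω
X = 10.0 − 7.41 = 2.62 Ω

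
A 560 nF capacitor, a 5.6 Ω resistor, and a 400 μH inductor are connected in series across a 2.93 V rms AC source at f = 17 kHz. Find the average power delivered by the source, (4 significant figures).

67.93 mW

ω = 2πf = 106800 rad/s
X_L = ωL = 42.73 Ω
X_C = 1/(ωC) = 16.72 Ω
Net reactance X = X_L − X_C = 26.01 Ω
Z = 5.600 + j26.01 Ω
|Z| = √(5.600² + 26.01²) = 26.60 Ω
∠Z = arctan(26.01/5.600) = 77.85°
I = V/|Z| = 110.1 mA
P = VI cos φ = 2.93 × 0.1101 × cos(77.85°) = 67.93 mW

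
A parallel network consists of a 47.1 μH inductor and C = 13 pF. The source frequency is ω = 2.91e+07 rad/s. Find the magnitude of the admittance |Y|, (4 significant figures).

X_L = ωL = 1371 Ω
X_C = 1/(ωC) = 2643 Ω
Parallel: admittances add. Y = 1/(jωL) + jωC
Y = (0 − j0.0003513) S
|Y| = 0.0003513 S → |Z| = 1/|Y| = 2847 Ω, ∠Z = −∠Y = 90.00°

351.3 μS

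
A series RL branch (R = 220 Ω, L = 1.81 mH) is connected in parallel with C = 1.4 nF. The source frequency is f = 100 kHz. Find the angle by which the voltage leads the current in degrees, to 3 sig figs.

ω = 2πf = 628300 rad/s
X_L = ωL = 1140 Ω
X_C = 1/(ωC) = 1140 Ω
Branch 1 (R+jX_L): Z₁ = 220 + j1140 Ω, |Z₁| = 1160 Ω
Branch 2 (−jX_C): Z₂ = −j1140 Ω
Parallel: Z = Z₁Z₂/(Z₁+Z₂), |Z| = 5990 Ω, ∠Z = -11.1°

-11.1°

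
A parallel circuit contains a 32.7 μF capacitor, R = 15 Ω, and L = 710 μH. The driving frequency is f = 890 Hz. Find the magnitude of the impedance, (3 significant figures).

10.4 Ω

ω = 2πf = 5592 rad/s
X_L = ωL = 3.97 Ω
X_C = 1/(ωC) = 5.47 Ω
Parallel: admittances add. Y = 1/R + 1/(jωL) + jωC
Y = (0.0667 − j0.0690) S
|Y| = 0.0960 S → |Z| = 1/|Y| = 10.4 Ω, ∠Z = −∠Y = 46.0°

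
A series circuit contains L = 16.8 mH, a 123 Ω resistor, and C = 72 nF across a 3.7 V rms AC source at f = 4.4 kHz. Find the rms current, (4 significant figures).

ω = 2πf = 27650 rad/s
X_L = ωL = 464.5 Ω
X_C = 1/(ωC) = 502.4 Ω
Net reactance X = X_L − X_C = -37.93 Ω
Z = 123.0 − j37.93 Ω
|Z| = √(123.0² + 37.93²) = 128.7 Ω
I = V/|Z| = 3.7/128.7 = 28.75 mA

28.75 mA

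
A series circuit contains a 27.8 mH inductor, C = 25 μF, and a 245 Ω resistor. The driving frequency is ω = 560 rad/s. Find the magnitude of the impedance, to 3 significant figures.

251 Ω

X_L = ωL = 15.6 Ω
X_C = 1/(ωC) = 71.4 Ω
Net reactance X = X_L − X_C = -55.9 Ω
Z = 245 − j55.9 Ω
|Z| = √(245² + 55.9²) = 251 Ω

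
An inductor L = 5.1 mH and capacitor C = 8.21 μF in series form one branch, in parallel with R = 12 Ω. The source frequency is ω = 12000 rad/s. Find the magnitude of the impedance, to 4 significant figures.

11.68 Ω

X_L = ωL = 61.20 Ω
X_C = 1/(ωC) = 10.15 Ω
Branch 1: Z₁ = R = 12.00 Ω
Branch 2 (series LC): Z₂ = j(X_L − X_C) = j51.05 Ω
Parallel: Z = Z₁Z₂/(Z₁+Z₂), |Z| = 11.68 Ω, ∠Z = 13.23°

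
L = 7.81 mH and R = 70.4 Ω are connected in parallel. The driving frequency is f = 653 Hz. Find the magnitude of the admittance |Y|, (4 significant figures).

34.29 mS

ω = 2πf = 4103 rad/s
X_L = ωL = 32.04 Ω
Parallel: admittances add. Y = 1/R + 1/(jωL)
Y = (0.01420 − j0.03121) S
|Y| = 0.03429 S → |Z| = 1/|Y| = 29.16 Ω, ∠Z = −∠Y = 65.53°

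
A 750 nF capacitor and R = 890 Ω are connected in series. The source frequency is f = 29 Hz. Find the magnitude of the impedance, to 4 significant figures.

7371 Ω

ω = 2πf = 182.2 rad/s
X_C = 1/(ωC) = 7317 Ω
Z = 890.0 − j7317 Ω
|Z| = √(890.0² + 7317²) = 7371 Ω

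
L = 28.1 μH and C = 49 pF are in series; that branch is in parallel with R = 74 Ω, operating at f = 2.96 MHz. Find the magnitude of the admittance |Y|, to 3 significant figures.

13.6 mS

ω = 2πf = 1.86e+07 rad/s
X_L = ωL = 523 Ω
X_C = 1/(ωC) = 1100 Ω
Branch 1: Z₁ = R = 74.0 Ω
Branch 2 (series LC): Z₂ = j(X_L − X_C) = −j575 Ω
Parallel: Z = Z₁Z₂/(Z₁+Z₂), |Z| = 73.4 Ω, ∠Z = -7.34°
|Y| = 1/|Z| = 13.6 mS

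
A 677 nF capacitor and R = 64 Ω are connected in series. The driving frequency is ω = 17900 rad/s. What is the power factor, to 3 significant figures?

0.613

X_C = 1/(ωC) = 82.5 Ω
Z = 64.0 − j82.5 Ω
|Z| = √(64.0² + 82.5²) = 104 Ω
∠Z = arctan(-82.5/64.0) = -52.2°
cos φ = cos(-52.2°) = 0.613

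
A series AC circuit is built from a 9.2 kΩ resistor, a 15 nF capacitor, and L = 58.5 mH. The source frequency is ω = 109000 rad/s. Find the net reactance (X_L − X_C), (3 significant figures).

5760 Ω

X_L = ωL = 6380 Ω
X_C = 1/(ωC) = 612 Ω
X = 6380 − 612 = 5760 Ω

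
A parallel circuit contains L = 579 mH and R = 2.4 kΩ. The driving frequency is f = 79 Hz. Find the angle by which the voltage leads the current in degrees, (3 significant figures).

83.2°

ω = 2πf = 496.4 rad/s
X_L = ωL = 287 Ω
Parallel: admittances add. Y = 1/R + 1/(jωL)
Y = (0.000417 − j0.00348) S
|Y| = 0.00350 S → |Z| = 1/|Y| = 285 Ω, ∠Z = −∠Y = 83.2°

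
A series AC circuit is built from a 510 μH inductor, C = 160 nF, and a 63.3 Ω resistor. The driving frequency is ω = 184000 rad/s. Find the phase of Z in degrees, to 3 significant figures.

43.4°

X_L = ωL = 93.8 Ω
X_C = 1/(ωC) = 34.0 Ω
Net reactance X = X_L − X_C = 59.9 Ω
Z = 63.3 + j59.9 Ω
|Z| = √(63.3² + 59.9²) = 87.1 Ω
∠Z = arctan(59.9/63.3) = 43.4°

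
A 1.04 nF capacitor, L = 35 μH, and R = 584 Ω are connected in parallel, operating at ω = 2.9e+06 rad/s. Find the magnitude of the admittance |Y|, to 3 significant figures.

X_L = ωL = 101 Ω
X_C = 1/(ωC) = 332 Ω
Parallel: admittances add. Y = 1/R + 1/(jωL) + jωC
Y = (0.00171 − j0.00684) S
|Y| = 0.00705 S → |Z| = 1/|Y| = 142 Ω, ∠Z = −∠Y = 75.9°

7.05 mS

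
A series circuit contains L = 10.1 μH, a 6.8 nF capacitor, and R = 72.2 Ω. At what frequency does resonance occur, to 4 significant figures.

ω₀ = 1/√(LC) = 1/√(1.01e-05 × 6.8e-09) = 3.816e+06 rad/s
f₀ = ω₀/(2π) = 607.3 kHz

607.3 kHz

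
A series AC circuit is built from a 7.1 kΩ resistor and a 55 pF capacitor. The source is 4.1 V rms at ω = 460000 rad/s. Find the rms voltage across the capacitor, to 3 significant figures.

4.04 V

X_C = 1/(ωC) = 39500 Ω
Z = 7100 − j39500 Ω
|Z| = √(7100² + 39500²) = 40200 Ω
I = V/|Z| = 102 μA
V_C = I·|Z_C| = 0.000102 × 39500 = 4.04 V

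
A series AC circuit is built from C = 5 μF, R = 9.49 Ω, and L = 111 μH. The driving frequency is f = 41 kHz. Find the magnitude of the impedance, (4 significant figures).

ω = 2πf = 257600 rad/s
X_L = ωL = 28.59 Ω
X_C = 1/(ωC) = 0.7764 Ω
Net reactance X = X_L − X_C = 27.82 Ω
Z = 9.490 + j27.82 Ω
|Z| = √(9.490² + 27.82²) = 29.39 Ω

29.39 Ω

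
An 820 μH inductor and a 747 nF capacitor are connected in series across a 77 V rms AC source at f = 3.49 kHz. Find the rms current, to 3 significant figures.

1.79 A

ω = 2πf = 21930 rad/s
X_L = ωL = 18.0 Ω
X_C = 1/(ωC) = 61.0 Ω
Net reactance X = X_L − X_C = -43.1 Ω
Z = − j43.1 Ω
|Z| = √(0² + 43.1²) = 43.1 Ω
I = V/|Z| = 77/43.1 = 1.79 A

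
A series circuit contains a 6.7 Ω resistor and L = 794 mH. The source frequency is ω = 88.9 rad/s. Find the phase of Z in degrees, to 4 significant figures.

84.58°

X_L = ωL = 70.59 Ω
Z = 6.700 + j70.59 Ω
|Z| = √(6.700² + 70.59²) = 70.90 Ω
∠Z = arctan(70.59/6.700) = 84.58°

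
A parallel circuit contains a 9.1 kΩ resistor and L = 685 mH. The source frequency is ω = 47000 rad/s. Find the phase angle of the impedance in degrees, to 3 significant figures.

X_L = ωL = 32200 Ω
Parallel: admittances add. Y = 1/R + 1/(jωL)
Y = (0.000110 − j3.11e-05) S
|Y| = 0.000114 S → |Z| = 1/|Y| = 8760 Ω, ∠Z = −∠Y = 15.8°

15.8°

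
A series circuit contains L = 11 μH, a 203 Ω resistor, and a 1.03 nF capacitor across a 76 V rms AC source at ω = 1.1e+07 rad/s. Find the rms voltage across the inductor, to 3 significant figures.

X_L = ωL = 121 Ω
X_C = 1/(ωC) = 88.3 Ω
Net reactance X = X_L − X_C = 32.7 Ω
Z = 203 + j32.7 Ω
|Z| = √(203² + 32.7²) = 206 Ω
I = V/|Z| = 370 mA
V_L = I·|Z_L| = 0.370 × 121 = 44.7 V

44.7 V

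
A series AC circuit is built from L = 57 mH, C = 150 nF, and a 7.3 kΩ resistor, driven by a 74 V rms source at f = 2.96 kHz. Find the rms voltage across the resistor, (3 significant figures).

ω = 2πf = 18600 rad/s
X_L = ωL = 1060 Ω
X_C = 1/(ωC) = 358 Ω
Net reactance X = X_L − X_C = 702 Ω
Z = 7300 + j702 Ω
|Z| = √(7300² + 702²) = 7330 Ω
I = V/|Z| = 10.1 mA
V_R = I·|Z_R| = 0.0101 × 7300 = 73.7 V

73.7 V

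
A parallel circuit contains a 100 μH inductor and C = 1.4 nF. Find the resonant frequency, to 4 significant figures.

425.4 kHz

ω₀ = 1/√(LC) = 1/√(0.0001 × 1.4e-09) = 2.673e+06 rad/s
f₀ = ω₀/(2π) = 425.4 kHz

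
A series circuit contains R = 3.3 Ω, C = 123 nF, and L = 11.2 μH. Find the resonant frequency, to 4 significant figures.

135.6 kHz

ω₀ = 1/√(LC) = 1/√(1.12e-05 × 1.23e-07) = 852000 rad/s
f₀ = ω₀/(2π) = 135.6 kHz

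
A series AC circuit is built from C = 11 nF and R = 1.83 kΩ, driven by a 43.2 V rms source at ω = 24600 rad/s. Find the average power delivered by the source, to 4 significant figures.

X_C = 1/(ωC) = 3695 Ω
Z = 1830 − j3695 Ω
|Z| = √(1830² + 3695²) = 4124 Ω
∠Z = arctan(-3695/1830) = -63.66°
I = V/|Z| = 10.48 mA
P = VI cos φ = 43.2 × 0.01048 × cos(-63.66°) = 200.8 mW

200.8 mW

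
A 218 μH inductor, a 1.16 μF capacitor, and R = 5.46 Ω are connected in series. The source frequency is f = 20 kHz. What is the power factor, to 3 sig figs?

ω = 2πf = 125700 rad/s
X_L = ωL = 27.4 Ω
X_C = 1/(ωC) = 6.86 Ω
Net reactance X = X_L − X_C = 20.5 Ω
Z = 5.46 + j20.5 Ω
|Z| = √(5.46² + 20.5²) = 21.2 Ω
∠Z = arctan(20.5/5.46) = 75.1°
cos φ = cos(75.1°) = 0.257

0.257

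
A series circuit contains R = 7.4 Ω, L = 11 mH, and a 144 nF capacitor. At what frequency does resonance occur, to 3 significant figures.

4.00 kHz

ω₀ = 1/√(LC) = 1/√(0.011 × 1.44e-07) = 25130 rad/s
f₀ = ω₀/(2π) = 4.00 kHz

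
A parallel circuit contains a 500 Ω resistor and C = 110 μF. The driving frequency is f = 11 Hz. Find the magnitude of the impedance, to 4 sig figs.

127.2 Ω

ω = 2πf = 69.12 rad/s
X_C = 1/(ωC) = 131.5 Ω
Parallel: admittances add. Y = 1/R + jωC
Y = (0.002000 + j0.007603) S
|Y| = 0.007861 S → |Z| = 1/|Y| = 127.2 Ω, ∠Z = −∠Y = -75.26°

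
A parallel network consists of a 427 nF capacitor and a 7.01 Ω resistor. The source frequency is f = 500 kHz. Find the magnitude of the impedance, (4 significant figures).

ω = 2πf = 3.142e+06 rad/s
X_C = 1/(ωC) = 0.7455 Ω
Parallel: admittances add. Y = 1/R + jωC
Y = (0.1427 + j1.341) S
|Y| = 1.349 S → |Z| = 1/|Y| = 0.7413 Ω, ∠Z = −∠Y = -83.93°

0.7413 Ω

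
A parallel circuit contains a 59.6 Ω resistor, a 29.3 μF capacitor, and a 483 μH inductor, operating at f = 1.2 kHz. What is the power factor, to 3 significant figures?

ω = 2πf = 7540 rad/s
X_L = ωL = 3.64 Ω
X_C = 1/(ωC) = 4.53 Ω
Parallel: admittances add. Y = 1/R + 1/(jωL) + jωC
Y = (0.0168 − j0.0537) S
|Y| = 0.0562 S → |Z| = 1/|Y| = 17.8 Ω, ∠Z = −∠Y = 72.6°
cos φ = cos(72.6°) = 0.298

0.298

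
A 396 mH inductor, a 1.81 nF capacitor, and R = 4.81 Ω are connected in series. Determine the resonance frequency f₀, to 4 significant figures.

5.945 kHz

ω₀ = 1/√(LC) = 1/√(0.396 × 1.81e-09) = 37350 rad/s
f₀ = ω₀/(2π) = 5.945 kHz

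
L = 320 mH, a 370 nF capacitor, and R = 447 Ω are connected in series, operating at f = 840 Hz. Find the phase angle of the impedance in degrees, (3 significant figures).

69.2°

ω = 2πf = 5278 rad/s
X_L = ωL = 1690 Ω
X_C = 1/(ωC) = 512 Ω
Net reactance X = X_L − X_C = 1180 Ω
Z = 447 + j1180 Ω
|Z| = √(447² + 1180²) = 1260 Ω
∠Z = arctan(1180/447) = 69.2°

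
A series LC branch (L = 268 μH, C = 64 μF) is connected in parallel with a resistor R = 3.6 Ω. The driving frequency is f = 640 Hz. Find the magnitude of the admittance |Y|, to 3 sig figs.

452 mS

ω = 2πf = 4021 rad/s
X_L = ωL = 1.08 Ω
X_C = 1/(ωC) = 3.89 Ω
Branch 1: Z₁ = R = 3.60 Ω
Branch 2 (series LC): Z₂ = j(X_L − X_C) = −j2.81 Ω
Parallel: Z = Z₁Z₂/(Z₁+Z₂), |Z| = 2.21 Ω, ∠Z = -52.0°
|Y| = 1/|Z| = 452 mS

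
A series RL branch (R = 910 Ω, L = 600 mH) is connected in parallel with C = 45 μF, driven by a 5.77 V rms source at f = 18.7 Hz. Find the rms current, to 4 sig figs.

ω = 2πf = 117.5 rad/s
X_L = ωL = 70.50 Ω
X_C = 1/(ωC) = 189.1 Ω
Branch 1 (R+jX_L): Z₁ = 910.0 + j70.50 Ω, |Z₁| = 912.7 Ω
Branch 2 (−jX_C): Z₂ = −j189.1 Ω
Parallel: Z = Z₁Z₂/(Z₁+Z₂), |Z| = 188.1 Ω, ∠Z = -78.14°
I = V/|Z| = 5.77/188.1 = 30.67 mA

30.67 mA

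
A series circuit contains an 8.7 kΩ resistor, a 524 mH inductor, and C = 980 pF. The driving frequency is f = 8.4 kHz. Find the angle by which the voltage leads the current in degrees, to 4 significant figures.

43.73°

ω = 2πf = 52780 rad/s
X_L = ωL = 27660 Ω
X_C = 1/(ωC) = 19330 Ω
Net reactance X = X_L − X_C = 8322 Ω
Z = 8700 + j8322 Ω
|Z| = √(8700² + 8322²) = 12040 Ω
∠Z = arctan(8322/8700) = 43.73°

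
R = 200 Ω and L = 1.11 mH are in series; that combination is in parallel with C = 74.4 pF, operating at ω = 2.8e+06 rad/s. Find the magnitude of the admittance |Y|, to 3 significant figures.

114 μS

X_L = ωL = 3110 Ω
X_C = 1/(ωC) = 4800 Ω
Branch 1 (R+jX_L): Z₁ = 200 + j3110 Ω, |Z₁| = 3110 Ω
Branch 2 (−jX_C): Z₂ = −j4800 Ω
Parallel: Z = Z₁Z₂/(Z₁+Z₂), |Z| = 8770 Ω, ∠Z = 79.6°
|Y| = 1/|Z| = 114 μS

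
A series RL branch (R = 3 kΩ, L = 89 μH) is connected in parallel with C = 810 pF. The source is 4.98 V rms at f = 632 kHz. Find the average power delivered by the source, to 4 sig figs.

8.154 mW

ω = 2πf = 3.971e+06 rad/s
X_L = ωL = 353.4 Ω
X_C = 1/(ωC) = 310.9 Ω
Branch 1 (R+jX_L): Z₁ = 3000 + j353.4 Ω, |Z₁| = 3021 Ω
Branch 2 (−jX_C): Z₂ = −j310.9 Ω
Parallel: Z = Z₁Z₂/(Z₁+Z₂), |Z| = 313.0 Ω, ∠Z = -84.09°
I = V/|Z| = 15.91 mA
P = VI cos φ = 4.98 × 0.01591 × cos(-84.09°) = 8.154 mW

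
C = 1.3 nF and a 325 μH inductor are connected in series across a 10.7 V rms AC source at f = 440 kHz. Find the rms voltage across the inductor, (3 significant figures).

ω = 2πf = 2.765e+06 rad/s
X_L = ωL = 898 Ω
X_C = 1/(ωC) = 278 Ω
Net reactance X = X_L − X_C = 620 Ω
Z = j620 Ω
|Z| = √(0² + 620²) = 620 Ω
I = V/|Z| = 17.3 mA
V_L = I·|Z_L| = 0.0173 × 898 = 15.5 V

15.5 V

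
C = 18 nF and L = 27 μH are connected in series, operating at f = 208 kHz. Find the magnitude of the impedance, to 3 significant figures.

7.22 Ω

ω = 2πf = 1.307e+06 rad/s
X_L = ωL = 35.3 Ω
X_C = 1/(ωC) = 42.5 Ω
Net reactance X = X_L − X_C = -7.22 Ω
Z = − j7.22 Ω
|Z| = √(0² + 7.22²) = 7.22 Ω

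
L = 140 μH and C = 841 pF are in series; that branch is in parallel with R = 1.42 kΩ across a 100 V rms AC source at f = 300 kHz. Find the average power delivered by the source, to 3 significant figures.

7.04 W

ω = 2πf = 1.885e+06 rad/s
X_L = ωL = 264 Ω
X_C = 1/(ωC) = 631 Ω
Branch 1: Z₁ = R = 1420 Ω
Branch 2 (series LC): Z₂ = j(X_L − X_C) = −j367 Ω
Parallel: Z = Z₁Z₂/(Z₁+Z₂), |Z| = 355 Ω, ∠Z = -75.5°
I = V/|Z| = 281 mA
P = VI cos φ = 100 × 0.281 × cos(-75.5°) = 7.04 W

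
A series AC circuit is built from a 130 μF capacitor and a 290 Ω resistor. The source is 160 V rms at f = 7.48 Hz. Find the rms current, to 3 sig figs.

480 mA

ω = 2πf = 47.00 rad/s
X_C = 1/(ωC) = 164 Ω
Z = 290 − j164 Ω
|Z| = √(290² + 164²) = 333 Ω
I = V/|Z| = 160/333 = 480 mA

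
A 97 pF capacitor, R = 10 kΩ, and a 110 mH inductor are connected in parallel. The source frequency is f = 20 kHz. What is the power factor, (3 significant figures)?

0.857

ω = 2πf = 125700 rad/s
X_L = ωL = 13800 Ω
X_C = 1/(ωC) = 82000 Ω
Parallel: admittances add. Y = 1/R + 1/(jωL) + jωC
Y = (0.000100 − j6.02e-05) S
|Y| = 0.000117 S → |Z| = 1/|Y| = 8570 Ω, ∠Z = −∠Y = 31.0°
cos φ = cos(31.0°) = 0.857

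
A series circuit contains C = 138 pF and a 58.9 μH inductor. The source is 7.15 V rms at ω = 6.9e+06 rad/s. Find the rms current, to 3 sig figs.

X_L = ωL = 406 Ω
X_C = 1/(ωC) = 1050 Ω
Net reactance X = X_L − X_C = -644 Ω
Z = − j644 Ω
|Z| = √(0² + 644²) = 644 Ω
I = V/|Z| = 7.15/644 = 11.1 mA

11.1 mA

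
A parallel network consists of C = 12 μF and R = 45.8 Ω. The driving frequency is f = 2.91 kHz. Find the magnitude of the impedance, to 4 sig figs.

ω = 2πf = 18280 rad/s
X_C = 1/(ωC) = 4.558 Ω
Parallel: admittances add. Y = 1/R + jωC
Y = (0.02183 + j0.2194) S
|Y| = 0.2205 S → |Z| = 1/|Y| = 4.535 Ω, ∠Z = −∠Y = -84.32°

4.535 Ω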